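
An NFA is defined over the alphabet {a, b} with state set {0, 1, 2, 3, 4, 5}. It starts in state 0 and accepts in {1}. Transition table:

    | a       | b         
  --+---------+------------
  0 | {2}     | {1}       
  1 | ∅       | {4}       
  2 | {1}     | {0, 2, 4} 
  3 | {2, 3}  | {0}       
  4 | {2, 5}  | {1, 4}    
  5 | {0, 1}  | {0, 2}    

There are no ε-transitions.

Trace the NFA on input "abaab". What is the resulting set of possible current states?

{1, 4}

Start in {0}.
Read 'a': 0→{2}; now {2}.
Read 'b': 2→{0, 2, 4}; now {0, 2, 4}.
Read 'a': 0→{2}, 2→{1}, 4→{2, 5}; now {1, 2, 5}.
Read 'a': 1→∅, 2→{1}, 5→{0, 1}; now {0, 1}.
Read 'b': 0→{1}, 1→{4}; now {1, 4}.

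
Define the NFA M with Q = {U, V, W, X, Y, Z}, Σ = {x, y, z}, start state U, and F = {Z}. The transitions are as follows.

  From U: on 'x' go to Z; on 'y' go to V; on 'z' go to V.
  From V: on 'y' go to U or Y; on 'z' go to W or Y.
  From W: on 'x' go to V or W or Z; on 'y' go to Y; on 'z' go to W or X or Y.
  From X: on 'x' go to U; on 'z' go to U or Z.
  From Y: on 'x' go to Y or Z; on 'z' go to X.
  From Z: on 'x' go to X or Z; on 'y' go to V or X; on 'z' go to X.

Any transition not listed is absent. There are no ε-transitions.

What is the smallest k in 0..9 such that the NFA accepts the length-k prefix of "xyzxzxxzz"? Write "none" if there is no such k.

1

Start in {U}.
Read 'x': U→{Z}; now {Z}.
None of the earlier sets intersect F, but {Z} does.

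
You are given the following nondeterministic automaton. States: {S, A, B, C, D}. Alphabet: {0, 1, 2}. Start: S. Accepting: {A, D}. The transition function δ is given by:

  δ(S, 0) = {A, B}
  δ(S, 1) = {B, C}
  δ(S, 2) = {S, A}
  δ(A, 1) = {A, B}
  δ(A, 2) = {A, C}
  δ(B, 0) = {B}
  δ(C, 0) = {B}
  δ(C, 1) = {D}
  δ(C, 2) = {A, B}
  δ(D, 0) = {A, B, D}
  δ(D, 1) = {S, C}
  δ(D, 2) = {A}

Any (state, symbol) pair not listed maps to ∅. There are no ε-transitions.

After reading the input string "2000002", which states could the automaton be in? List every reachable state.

Start in {S}.
Read '2': {S} → {S, A}.
Read '0': {S, A} → {A, B}.
Read '0': {A, B} → {B}.
Read '0': {B} → {B}.
Read '0': {B} → {B}.
Read '0': {B} → {B}.
Read '2': {B} → ∅.

∅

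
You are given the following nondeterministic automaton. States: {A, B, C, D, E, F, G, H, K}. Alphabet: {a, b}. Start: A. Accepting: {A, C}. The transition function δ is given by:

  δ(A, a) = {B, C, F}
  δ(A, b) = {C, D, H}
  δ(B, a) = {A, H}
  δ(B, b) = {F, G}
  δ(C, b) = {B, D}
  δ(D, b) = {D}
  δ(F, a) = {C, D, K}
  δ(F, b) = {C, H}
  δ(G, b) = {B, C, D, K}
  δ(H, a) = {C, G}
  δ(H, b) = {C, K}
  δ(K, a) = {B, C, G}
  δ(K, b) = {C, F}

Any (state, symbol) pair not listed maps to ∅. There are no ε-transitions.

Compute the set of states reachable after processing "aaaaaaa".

Start in {A}.
Read 'a': A→{B, C, F}; now {B, C, F}.
Read 'a': B→{A, H}, C→∅, F→{C, D, K}; now {A, C, D, H, K}.
Read 'a': A→{B, C, F}, C→∅, D→∅, H→{C, G}, K→{B, C, G}; now {B, C, F, G}.
Read 'a': B→{A, H}, C→∅, F→{C, D, K}, G→∅; now {A, C, D, H, K}.
Read 'a': A→{B, C, F}, C→∅, D→∅, H→{C, G}, K→{B, C, G}; now {B, C, F, G}.
Read 'a': B→{A, H}, C→∅, F→{C, D, K}, G→∅; now {A, C, D, H, K}.
Read 'a': A→{B, C, F}, C→∅, D→∅, H→{C, G}, K→{B, C, G}; now {B, C, F, G}.

{B, C, F, G}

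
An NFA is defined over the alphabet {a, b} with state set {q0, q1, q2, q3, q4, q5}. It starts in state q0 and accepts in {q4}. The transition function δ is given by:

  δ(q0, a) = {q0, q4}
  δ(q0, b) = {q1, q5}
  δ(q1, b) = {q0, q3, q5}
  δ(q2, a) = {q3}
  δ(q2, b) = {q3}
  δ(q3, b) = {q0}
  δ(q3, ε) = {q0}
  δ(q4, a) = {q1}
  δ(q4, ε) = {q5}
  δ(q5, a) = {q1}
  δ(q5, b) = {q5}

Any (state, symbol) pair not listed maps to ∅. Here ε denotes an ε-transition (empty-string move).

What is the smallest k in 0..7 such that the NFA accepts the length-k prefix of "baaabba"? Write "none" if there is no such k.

none

Start in {q0}.
Read 'b': q0→{q1, q5}; now {q1, q5}.
Read 'a': q1→∅, q5→{q1}; now {q1}.
Read 'a': q1→∅; now ∅.
The set is empty and remains empty for the remaining 4 symbols.
No reachable set along the way intersects F.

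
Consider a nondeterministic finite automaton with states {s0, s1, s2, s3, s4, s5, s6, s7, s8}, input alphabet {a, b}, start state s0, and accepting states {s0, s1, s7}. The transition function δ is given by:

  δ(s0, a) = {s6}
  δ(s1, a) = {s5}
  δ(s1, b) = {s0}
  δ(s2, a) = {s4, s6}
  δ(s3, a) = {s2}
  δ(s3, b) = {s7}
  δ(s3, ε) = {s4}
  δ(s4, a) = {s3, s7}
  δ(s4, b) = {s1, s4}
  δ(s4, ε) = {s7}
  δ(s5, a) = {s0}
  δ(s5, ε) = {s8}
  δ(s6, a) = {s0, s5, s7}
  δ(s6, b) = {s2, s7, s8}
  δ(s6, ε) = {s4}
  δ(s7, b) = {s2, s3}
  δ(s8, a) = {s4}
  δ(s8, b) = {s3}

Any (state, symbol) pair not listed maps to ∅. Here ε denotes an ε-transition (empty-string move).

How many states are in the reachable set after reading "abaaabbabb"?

6

Start in {s0}.
Read 'a': s0→{s6}; union {s6}; ε-closure = {s4, s6, s7}.
Read 'b': s4→{s1, s4}, s6→{s2, s7, s8}, s7→{s2, s3}; now {s1, s2, s3, s4, s7, s8}.
Read 'a': s1→{s5}, s2→{s4, s6}, s3→{s2}, s4→{s3, s7}, s7→∅, s8→{s4}; union {s2, s3, s4, s5, s6, s7}; ε-closure = {s2, s3, s4, s5, s6, s7, s8}.
Read 'a': s2→{s4, s6}, s3→{s2}, s4→{s3, s7}, s5→{s0}, s6→{s0, s5, s7}, s7→∅, s8→{s4}; union {s0, s2, s3, s4, s5, s6, s7}; ε-closure = {s0, s2, s3, s4, s5, s6, s7, s8}.
Read 'a': s0→{s6}, s2→{s4, s6}, s3→{s2}, s4→{s3, s7}, s5→{s0}, s6→{s0, s5, s7}, s7→∅, s8→{s4}; union {s0, s2, s3, s4, s5, s6, s7}; ε-closure = {s0, s2, s3, s4, s5, s6, s7, s8}.
Read 'b': s0→∅, s2→∅, s3→{s7}, s4→{s1, s4}, s5→∅, s6→{s2, s7, s8}, s7→{s2, s3}, s8→{s3}; now {s1, s2, s3, s4, s7, s8}.
Read 'b': s1→{s0}, s2→∅, s3→{s7}, s4→{s1, s4}, s7→{s2, s3}, s8→{s3}; now {s0, s1, s2, s3, s4, s7}.
Read 'a': s0→{s6}, s1→{s5}, s2→{s4, s6}, s3→{s2}, s4→{s3, s7}, s7→∅; union {s2, s3, s4, s5, s6, s7}; ε-closure = {s2, s3, s4, s5, s6, s7, s8}.
Read 'b': s2→∅, s3→{s7}, s4→{s1, s4}, s5→∅, s6→{s2, s7, s8}, s7→{s2, s3}, s8→{s3}; now {s1, s2, s3, s4, s7, s8}.
Read 'b': s1→{s0}, s2→∅, s3→{s7}, s4→{s1, s4}, s7→{s2, s3}, s8→{s3}; now {s0, s1, s2, s3, s4, s7}.
That set has 6 states.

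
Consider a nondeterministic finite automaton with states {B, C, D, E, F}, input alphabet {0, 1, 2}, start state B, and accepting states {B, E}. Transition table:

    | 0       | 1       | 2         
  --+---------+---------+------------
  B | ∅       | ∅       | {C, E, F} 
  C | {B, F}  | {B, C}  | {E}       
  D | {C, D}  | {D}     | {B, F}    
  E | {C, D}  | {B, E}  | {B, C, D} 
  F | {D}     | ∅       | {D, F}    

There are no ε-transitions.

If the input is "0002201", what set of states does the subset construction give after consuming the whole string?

∅

Start in {B}.
Read '0': B→∅; now ∅.
The set is empty and remains empty for the remaining 6 symbols.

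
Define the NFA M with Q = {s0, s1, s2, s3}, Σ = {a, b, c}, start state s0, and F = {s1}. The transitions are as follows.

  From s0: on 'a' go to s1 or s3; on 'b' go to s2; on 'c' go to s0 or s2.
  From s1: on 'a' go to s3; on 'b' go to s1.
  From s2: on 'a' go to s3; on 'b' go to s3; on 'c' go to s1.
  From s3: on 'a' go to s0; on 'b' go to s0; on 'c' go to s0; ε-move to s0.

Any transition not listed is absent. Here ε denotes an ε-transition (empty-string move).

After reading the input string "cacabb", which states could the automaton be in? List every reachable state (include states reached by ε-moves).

Start in {s0}.
Read 'c': s0→{s0, s2}; now {s0, s2}.
Read 'a': s0→{s1, s3}, s2→{s3}; union {s1, s3}; ε-closure = {s0, s1, s3}.
Read 'c': s0→{s0, s2}, s1→∅, s3→{s0}; now {s0, s2}.
Read 'a': s0→{s1, s3}, s2→{s3}; union {s1, s3}; ε-closure = {s0, s1, s3}.
Read 'b': s0→{s2}, s1→{s1}, s3→{s0}; now {s0, s1, s2}.
Read 'b': s0→{s2}, s1→{s1}, s2→{s3}; union {s1, s2, s3}; ε-closure = {s0, s1, s2, s3}.

{s0, s1, s2, s3}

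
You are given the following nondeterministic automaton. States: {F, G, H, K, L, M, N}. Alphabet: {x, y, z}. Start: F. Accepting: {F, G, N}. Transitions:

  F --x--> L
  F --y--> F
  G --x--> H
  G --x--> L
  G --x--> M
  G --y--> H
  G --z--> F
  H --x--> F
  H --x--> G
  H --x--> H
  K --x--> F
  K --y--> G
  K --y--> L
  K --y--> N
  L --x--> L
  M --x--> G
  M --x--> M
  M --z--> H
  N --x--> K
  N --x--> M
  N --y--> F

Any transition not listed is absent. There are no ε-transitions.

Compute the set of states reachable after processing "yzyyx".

Start in {F}.
Read 'y': {F} → {F}.
Read 'z': {F} → ∅.
The set is empty and remains empty for the remaining 3 symbols.

∅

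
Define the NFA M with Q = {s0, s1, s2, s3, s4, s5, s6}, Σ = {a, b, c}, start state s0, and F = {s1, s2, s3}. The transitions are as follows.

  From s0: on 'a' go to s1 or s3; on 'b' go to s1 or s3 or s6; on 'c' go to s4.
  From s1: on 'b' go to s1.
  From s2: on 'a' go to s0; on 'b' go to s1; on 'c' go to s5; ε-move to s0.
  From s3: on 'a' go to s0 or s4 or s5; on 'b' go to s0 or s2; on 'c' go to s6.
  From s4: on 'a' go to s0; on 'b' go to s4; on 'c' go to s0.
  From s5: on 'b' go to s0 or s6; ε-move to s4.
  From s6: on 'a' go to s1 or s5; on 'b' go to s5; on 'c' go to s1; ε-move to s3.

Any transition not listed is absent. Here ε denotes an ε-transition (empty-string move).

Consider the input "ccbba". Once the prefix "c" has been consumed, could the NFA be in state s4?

Start in {s0}.
Read 'c': {s0} → {s4}.
State s4 is in {s4}.

Yes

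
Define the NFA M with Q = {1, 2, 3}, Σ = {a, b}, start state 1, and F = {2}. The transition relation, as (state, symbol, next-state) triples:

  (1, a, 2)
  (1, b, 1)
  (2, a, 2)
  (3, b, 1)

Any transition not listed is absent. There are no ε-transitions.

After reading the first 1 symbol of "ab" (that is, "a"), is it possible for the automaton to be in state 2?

Yes

Start in {1}.
Read 'a': {1} → {2}.
State 2 is in {2}.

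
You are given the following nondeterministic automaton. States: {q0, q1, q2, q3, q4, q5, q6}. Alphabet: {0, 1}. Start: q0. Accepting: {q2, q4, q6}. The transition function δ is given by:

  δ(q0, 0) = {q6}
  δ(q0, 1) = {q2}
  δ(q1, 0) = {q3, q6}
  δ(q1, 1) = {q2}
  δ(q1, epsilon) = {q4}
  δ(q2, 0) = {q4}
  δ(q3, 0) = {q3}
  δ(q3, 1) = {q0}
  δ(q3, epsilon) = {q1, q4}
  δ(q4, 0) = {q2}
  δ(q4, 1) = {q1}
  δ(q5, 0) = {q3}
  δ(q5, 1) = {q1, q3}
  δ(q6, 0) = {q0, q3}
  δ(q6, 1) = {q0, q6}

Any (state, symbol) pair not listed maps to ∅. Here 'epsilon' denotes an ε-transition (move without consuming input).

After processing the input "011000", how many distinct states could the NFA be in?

6

Start in {q0}.
Read '0': q0→{q6}; now {q6}.
Read '1': q6→{q0, q6}; now {q0, q6}.
Read '1': q0→{q2}, q6→{q0, q6}; now {q0, q2, q6}.
Read '0': q0→{q6}, q2→{q4}, q6→{q0, q3}; union {q0, q3, q4, q6}; ε-closure = {q0, q1, q3, q4, q6}.
Read '0': q0→{q6}, q1→{q3, q6}, q3→{q3}, q4→{q2}, q6→{q0, q3}; union {q0, q2, q3, q6}; ε-closure = {q0, q1, q2, q3, q4, q6}.
Read '0': q0→{q6}, q1→{q3, q6}, q2→{q4}, q3→{q3}, q4→{q2}, q6→{q0, q3}; union {q0, q2, q3, q4, q6}; ε-closure = {q0, q1, q2, q3, q4, q6}.
That set has 6 states.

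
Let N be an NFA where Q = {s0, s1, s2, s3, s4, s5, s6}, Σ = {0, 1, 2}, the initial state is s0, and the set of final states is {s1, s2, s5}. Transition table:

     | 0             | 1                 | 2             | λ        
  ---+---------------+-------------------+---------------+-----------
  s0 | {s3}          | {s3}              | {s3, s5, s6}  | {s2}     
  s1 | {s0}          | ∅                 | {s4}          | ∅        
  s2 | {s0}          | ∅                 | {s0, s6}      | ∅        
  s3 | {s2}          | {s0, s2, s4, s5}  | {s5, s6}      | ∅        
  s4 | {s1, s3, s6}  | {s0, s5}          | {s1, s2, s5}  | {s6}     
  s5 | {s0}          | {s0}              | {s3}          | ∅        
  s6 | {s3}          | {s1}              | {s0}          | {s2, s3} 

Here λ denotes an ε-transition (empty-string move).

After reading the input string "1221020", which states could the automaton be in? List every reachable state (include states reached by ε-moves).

{s0, s1, s2, s3, s6}

Start: ε-closure({s0}) = {s0, s2}.
Read '1': s0→{s3}, s2→∅; now {s3}.
Read '2': s3→{s5, s6}; union {s5, s6}; ε-closure = {s2, s3, s5, s6}.
Read '2': s2→{s0, s6}, s3→{s5, s6}, s5→{s3}, s6→{s0}; union {s0, s3, s5, s6}; ε-closure = {s0, s2, s3, s5, s6}.
Read '1': s0→{s3}, s2→∅, s3→{s0, s2, s4, s5}, s5→{s0}, s6→{s1}; union {s0, s1, s2, s3, s4, s5}; ε-closure = {s0, s1, s2, s3, s4, s5, s6}.
Read '0': s0→{s3}, s1→{s0}, s2→{s0}, s3→{s2}, s4→{s1, s3, s6}, s5→{s0}, s6→{s3}; now {s0, s1, s2, s3, s6}.
Read '2': s0→{s3, s5, s6}, s1→{s4}, s2→{s0, s6}, s3→{s5, s6}, s6→{s0}; union {s0, s3, s4, s5, s6}; ε-closure = {s0, s2, s3, s4, s5, s6}.
Read '0': s0→{s3}, s2→{s0}, s3→{s2}, s4→{s1, s3, s6}, s5→{s0}, s6→{s3}; now {s0, s1, s2, s3, s6}.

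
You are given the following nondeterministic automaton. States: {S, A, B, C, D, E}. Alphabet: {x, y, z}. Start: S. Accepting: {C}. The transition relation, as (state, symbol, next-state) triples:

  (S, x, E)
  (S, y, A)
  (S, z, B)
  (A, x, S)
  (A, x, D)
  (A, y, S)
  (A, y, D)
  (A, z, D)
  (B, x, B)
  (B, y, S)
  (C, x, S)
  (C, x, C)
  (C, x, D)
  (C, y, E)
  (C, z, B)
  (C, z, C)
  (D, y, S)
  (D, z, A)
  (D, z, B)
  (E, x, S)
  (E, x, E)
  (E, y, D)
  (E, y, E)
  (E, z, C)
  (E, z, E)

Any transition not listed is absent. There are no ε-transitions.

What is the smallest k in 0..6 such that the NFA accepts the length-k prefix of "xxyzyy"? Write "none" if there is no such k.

Start in {S}.
Read 'x': {S} → {E}.
Read 'x': {E} → {S, E}.
Read 'y': {S, E} → {A, D, E}.
Read 'z': {A, D, E} → {A, B, C, D, E}.
None of the earlier sets intersect F, but {A, B, C, D, E} does.

4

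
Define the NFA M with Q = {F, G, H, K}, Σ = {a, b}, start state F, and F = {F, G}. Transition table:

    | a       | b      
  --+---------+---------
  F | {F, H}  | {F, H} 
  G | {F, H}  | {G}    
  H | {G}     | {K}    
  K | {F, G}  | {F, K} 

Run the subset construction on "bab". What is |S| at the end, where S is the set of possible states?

4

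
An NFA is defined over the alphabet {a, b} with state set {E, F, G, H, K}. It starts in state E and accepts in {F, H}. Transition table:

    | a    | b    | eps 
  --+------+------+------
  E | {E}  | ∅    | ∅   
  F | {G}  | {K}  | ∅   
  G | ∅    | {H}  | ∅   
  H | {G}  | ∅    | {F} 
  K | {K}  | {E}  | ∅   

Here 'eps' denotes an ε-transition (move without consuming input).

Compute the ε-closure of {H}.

Begin with {H}.
ε-move H → F; add F.

{F, H}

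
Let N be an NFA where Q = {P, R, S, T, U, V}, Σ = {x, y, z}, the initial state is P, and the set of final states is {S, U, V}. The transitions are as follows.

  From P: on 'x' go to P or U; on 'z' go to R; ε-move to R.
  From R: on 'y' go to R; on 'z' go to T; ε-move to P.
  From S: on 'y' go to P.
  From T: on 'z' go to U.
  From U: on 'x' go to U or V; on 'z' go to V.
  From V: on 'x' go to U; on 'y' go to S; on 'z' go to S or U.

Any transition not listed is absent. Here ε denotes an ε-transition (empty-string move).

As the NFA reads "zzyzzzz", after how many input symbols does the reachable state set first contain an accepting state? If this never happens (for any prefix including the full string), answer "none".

Start: ε-closure({P}) = {P, R}.
Read 'z': P→{R}, R→{T}; union {R, T}; ε-closure = {P, R, T}.
Read 'z': P→{R}, R→{T}, T→{U}; union {R, T, U}; ε-closure = {P, R, T, U}.
None of the earlier sets intersect F, but {P, R, T, U} does.

2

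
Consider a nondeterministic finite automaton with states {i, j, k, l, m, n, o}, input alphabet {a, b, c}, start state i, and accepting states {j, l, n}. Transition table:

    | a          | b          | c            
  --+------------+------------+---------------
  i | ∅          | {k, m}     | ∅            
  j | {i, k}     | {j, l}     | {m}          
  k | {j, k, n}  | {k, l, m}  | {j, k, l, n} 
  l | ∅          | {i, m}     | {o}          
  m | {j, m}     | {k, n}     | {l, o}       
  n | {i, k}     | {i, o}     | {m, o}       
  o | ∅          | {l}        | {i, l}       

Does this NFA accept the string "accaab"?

No

Start in {i}.
Read 'a': i→∅; now ∅.
The set is empty and remains empty for the remaining 5 symbols.
The final set ∅ contains no accepting state.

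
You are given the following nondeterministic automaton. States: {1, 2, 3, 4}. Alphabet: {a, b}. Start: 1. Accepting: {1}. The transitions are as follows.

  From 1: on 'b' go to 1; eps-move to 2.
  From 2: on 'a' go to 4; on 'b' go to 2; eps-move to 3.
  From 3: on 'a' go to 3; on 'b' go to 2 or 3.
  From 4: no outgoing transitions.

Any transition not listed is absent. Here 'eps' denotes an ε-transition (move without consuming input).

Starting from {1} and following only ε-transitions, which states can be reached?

Begin with {1}.
ε-move 1 → 2; add 2.
ε-move 2 → 3; add 3.

{1, 2, 3}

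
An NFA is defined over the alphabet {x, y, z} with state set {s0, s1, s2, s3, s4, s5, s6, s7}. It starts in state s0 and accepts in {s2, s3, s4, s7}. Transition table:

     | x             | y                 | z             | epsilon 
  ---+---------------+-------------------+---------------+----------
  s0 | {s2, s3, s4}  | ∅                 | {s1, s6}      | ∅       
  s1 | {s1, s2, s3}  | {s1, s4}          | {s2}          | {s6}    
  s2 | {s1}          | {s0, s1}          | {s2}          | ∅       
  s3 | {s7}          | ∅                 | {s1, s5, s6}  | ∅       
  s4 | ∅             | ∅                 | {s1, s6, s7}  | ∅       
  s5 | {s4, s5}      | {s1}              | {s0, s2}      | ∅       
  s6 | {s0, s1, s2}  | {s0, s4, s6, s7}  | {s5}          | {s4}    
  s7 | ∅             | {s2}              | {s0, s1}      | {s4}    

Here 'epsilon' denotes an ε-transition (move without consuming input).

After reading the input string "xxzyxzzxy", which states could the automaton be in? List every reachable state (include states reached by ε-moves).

Start in {s0}.
Read 'x': s0→{s2, s3, s4}; now {s2, s3, s4}.
Read 'x': s2→{s1}, s3→{s7}, s4→∅; union {s1, s7}; ε-closure = {s1, s4, s6, s7}.
Read 'z': s1→{s2}, s4→{s1, s6, s7}, s6→{s5}, s7→{s0, s1}; union {s0, s1, s2, s5, s6, s7}; ε-closure = {s0, s1, s2, s4, s5, s6, s7}.
Read 'y': s0→∅, s1→{s1, s4}, s2→{s0, s1}, s4→∅, s5→{s1}, s6→{s0, s4, s6, s7}, s7→{s2}; now {s0, s1, s2, s4, s6, s7}.
Read 'x': s0→{s2, s3, s4}, s1→{s1, s2, s3}, s2→{s1}, s4→∅, s6→{s0, s1, s2}, s7→∅; union {s0, s1, s2, s3, s4}; ε-closure = {s0, s1, s2, s3, s4, s6}.
Read 'z': s0→{s1, s6}, s1→{s2}, s2→{s2}, s3→{s1, s5, s6}, s4→{s1, s6, s7}, s6→{s5}; union {s1, s2, s5, s6, s7}; ε-closure = {s1, s2, s4, s5, s6, s7}.
Read 'z': s1→{s2}, s2→{s2}, s4→{s1, s6, s7}, s5→{s0, s2}, s6→{s5}, s7→{s0, s1}; union {s0, s1, s2, s5, s6, s7}; ε-closure = {s0, s1, s2, s4, s5, s6, s7}.
Read 'x': s0→{s2, s3, s4}, s1→{s1, s2, s3}, s2→{s1}, s4→∅, s5→{s4, s5}, s6→{s0, s1, s2}, s7→∅; union {s0, s1, s2, s3, s4, s5}; ε-closure = {s0, s1, s2, s3, s4, s5, s6}.
Read 'y': s0→∅, s1→{s1, s4}, s2→{s0, s1}, s3→∅, s4→∅, s5→{s1}, s6→{s0, s4, s6, s7}; now {s0, s1, s4, s6, s7}.

{s0, s1, s4, s6, s7}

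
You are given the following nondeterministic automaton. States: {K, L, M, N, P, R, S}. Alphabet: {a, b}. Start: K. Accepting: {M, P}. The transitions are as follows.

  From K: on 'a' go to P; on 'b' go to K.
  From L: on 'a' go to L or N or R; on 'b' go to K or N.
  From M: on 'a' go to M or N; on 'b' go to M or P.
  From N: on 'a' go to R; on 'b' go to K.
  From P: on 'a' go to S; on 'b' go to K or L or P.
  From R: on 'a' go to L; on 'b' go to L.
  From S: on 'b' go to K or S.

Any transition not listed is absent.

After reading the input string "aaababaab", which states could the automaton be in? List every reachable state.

Start in {K}.
Read 'a': {K} → {P}.
Read 'a': {P} → {S}.
Read 'a': {S} → ∅.
The set is empty and remains empty for the remaining 6 symbols.

∅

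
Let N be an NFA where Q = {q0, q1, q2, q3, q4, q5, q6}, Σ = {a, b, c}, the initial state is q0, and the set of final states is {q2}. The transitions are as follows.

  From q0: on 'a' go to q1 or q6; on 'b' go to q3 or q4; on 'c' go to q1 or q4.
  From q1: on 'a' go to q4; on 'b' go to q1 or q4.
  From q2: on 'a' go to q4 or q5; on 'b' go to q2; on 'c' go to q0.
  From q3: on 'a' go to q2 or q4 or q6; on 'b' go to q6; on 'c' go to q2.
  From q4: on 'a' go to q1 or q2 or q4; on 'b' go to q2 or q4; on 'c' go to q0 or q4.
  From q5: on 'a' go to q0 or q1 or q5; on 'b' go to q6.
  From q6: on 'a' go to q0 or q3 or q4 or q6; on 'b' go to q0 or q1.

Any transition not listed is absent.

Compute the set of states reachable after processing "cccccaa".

{q0, q1, q2, q3, q4, q5, q6}

Start in {q0}.
Read 'c': q0→{q1, q4}; now {q1, q4}.
Read 'c': q1→∅, q4→{q0, q4}; now {q0, q4}.
Read 'c': q0→{q1, q4}, q4→{q0, q4}; now {q0, q1, q4}.
Read 'c': q0→{q1, q4}, q1→∅, q4→{q0, q4}; now {q0, q1, q4}.
Read 'c': q0→{q1, q4}, q1→∅, q4→{q0, q4}; now {q0, q1, q4}.
Read 'a': q0→{q1, q6}, q1→{q4}, q4→{q1, q2, q4}; now {q1, q2, q4, q6}.
Read 'a': q1→{q4}, q2→{q4, q5}, q4→{q1, q2, q4}, q6→{q0, q3, q4, q6}; now {q0, q1, q2, q3, q4, q5, q6}.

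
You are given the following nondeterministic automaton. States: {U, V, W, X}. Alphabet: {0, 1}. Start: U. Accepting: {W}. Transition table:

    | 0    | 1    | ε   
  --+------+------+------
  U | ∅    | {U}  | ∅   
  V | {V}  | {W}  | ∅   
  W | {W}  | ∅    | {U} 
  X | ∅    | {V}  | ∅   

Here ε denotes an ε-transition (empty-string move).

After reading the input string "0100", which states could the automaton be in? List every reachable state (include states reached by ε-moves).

∅

Start in {U}.
Read '0': U→∅; now ∅.
The set is empty and remains empty for the remaining 3 symbols.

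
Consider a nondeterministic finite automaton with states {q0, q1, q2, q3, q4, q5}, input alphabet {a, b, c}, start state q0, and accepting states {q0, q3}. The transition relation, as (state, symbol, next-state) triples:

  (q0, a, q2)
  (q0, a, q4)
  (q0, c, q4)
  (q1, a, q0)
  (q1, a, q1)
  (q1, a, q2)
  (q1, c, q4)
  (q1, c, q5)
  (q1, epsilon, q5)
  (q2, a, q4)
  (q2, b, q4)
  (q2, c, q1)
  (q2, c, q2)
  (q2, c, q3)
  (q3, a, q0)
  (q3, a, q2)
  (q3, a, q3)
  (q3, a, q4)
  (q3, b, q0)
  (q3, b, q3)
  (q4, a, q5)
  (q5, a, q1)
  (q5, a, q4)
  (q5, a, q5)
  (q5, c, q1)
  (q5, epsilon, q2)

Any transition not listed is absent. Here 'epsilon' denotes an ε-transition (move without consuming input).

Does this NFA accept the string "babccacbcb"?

No

Start in {q0}.
Read 'b': q0→∅; now ∅.
The set is empty and remains empty for the remaining 9 symbols.
The final set ∅ contains no accepting state.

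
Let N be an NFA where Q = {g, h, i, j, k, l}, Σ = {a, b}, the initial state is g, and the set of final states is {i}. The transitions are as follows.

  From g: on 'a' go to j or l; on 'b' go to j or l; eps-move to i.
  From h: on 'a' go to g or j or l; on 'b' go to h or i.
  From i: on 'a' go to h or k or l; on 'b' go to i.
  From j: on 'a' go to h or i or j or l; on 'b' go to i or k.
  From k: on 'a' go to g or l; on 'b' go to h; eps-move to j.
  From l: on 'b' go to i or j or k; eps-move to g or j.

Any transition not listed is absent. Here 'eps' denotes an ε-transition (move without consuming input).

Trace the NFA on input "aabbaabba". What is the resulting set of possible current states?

Start: ε-closure({g}) = {g, i}.
Read 'a': {g, i} → {g, h, i, j, k, l}.
Read 'a': {g, h, i, j, k, l} → {g, h, i, j, k, l}.
Read 'b': {g, h, i, j, k, l} → {g, h, i, j, k, l}.
Read 'b': {g, h, i, j, k, l} → {g, h, i, j, k, l}.
Read 'a': {g, h, i, j, k, l} → {g, h, i, j, k, l}.
Read 'a': {g, h, i, j, k, l} → {g, h, i, j, k, l}.
Read 'b': {g, h, i, j, k, l} → {g, h, i, j, k, l}.
Read 'b': {g, h, i, j, k, l} → {g, h, i, j, k, l}.
Read 'a': {g, h, i, j, k, l} → {g, h, i, j, k, l}.

{g, h, i, j, k, l}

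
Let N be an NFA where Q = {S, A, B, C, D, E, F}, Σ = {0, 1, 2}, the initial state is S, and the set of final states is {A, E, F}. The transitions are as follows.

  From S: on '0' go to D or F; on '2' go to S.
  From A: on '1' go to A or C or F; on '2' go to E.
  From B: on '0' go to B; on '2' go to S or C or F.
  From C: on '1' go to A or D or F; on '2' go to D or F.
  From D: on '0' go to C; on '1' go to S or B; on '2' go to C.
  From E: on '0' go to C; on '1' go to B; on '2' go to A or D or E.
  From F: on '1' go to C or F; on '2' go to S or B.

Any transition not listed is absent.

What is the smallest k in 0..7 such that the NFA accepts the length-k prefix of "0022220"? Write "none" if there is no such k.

1

Start in {S}.
Read '0': {S} → {D, F}.
None of the earlier sets intersect F, but {D, F} does.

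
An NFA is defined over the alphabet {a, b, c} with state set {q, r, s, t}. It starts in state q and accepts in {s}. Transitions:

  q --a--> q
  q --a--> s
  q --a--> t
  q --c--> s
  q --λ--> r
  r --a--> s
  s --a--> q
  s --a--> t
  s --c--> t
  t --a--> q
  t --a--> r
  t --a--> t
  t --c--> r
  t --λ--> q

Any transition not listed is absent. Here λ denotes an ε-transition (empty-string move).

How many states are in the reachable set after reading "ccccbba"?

Start: ε-closure({q}) = {q, r}.
Read 'c': {q, r} → {s}.
Read 'c': {s} → {q, r, t}.
Read 'c': {q, r, t} → {r, s}.
Read 'c': {r, s} → {q, r, t}.
Read 'b': {q, r, t} → ∅.
The set is empty and remains empty for the remaining 2 symbols.
That set has 0 states.

0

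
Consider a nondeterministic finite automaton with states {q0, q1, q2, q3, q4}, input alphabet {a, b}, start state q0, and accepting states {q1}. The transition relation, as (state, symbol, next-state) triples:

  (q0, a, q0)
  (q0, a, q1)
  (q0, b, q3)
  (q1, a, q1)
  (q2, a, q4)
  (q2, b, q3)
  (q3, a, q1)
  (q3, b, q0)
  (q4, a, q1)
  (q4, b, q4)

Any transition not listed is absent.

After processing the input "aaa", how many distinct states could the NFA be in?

2

Start in {q0}.
Read 'a': q0→{q0, q1}; now {q0, q1}.
Read 'a': q0→{q0, q1}, q1→{q1}; now {q0, q1}.
Read 'a': q0→{q0, q1}, q1→{q1}; now {q0, q1}.
That set has 2 states.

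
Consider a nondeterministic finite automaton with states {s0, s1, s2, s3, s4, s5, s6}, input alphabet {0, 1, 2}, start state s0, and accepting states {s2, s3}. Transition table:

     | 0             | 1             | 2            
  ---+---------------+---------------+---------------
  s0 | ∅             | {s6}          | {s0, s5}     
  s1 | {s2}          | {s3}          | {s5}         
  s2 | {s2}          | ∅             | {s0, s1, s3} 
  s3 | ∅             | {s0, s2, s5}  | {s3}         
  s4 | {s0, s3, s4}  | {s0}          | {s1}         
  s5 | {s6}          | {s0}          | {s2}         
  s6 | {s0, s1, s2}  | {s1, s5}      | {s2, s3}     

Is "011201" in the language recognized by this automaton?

No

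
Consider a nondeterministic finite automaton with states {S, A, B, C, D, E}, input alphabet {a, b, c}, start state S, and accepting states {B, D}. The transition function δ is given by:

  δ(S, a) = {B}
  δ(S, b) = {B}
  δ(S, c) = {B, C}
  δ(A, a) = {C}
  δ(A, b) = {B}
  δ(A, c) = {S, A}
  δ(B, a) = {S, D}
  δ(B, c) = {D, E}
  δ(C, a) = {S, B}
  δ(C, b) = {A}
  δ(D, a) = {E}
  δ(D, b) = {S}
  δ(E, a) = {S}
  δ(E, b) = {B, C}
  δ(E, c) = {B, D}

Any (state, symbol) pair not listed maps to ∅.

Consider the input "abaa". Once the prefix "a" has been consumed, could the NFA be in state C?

No

Start in {S}.
Read 'a': S→{B}; now {B}.
State C is not in {B}.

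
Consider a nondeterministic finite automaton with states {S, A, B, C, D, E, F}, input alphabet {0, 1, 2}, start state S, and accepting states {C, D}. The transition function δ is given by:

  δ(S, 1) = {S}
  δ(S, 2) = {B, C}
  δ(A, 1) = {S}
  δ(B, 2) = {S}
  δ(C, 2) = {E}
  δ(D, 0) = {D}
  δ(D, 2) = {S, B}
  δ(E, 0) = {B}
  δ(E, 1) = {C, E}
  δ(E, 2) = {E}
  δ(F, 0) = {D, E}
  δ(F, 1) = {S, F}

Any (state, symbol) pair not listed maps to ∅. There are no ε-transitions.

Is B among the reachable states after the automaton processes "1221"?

No

Start in {S}.
Read '1': {S} → {S}.
Read '2': {S} → {B, C}.
Read '2': {B, C} → {S, E}.
Read '1': {S, E} → {S, C, E}.
State B is not in {S, C, E}.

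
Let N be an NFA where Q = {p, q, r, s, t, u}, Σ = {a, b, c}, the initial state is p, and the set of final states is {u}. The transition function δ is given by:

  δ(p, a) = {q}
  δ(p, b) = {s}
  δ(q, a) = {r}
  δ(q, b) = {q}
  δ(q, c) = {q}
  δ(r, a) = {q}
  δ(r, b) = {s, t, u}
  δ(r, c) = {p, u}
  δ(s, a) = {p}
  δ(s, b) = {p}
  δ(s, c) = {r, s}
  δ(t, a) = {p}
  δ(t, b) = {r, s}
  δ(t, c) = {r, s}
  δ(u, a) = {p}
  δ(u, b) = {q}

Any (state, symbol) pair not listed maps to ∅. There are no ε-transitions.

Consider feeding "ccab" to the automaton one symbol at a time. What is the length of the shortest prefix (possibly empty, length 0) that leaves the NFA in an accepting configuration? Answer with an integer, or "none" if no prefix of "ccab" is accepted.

Start in {p}.
Read 'c': {p} → ∅.
The set is empty and remains empty for the remaining 3 symbols.
No reachable set along the way intersects F.

none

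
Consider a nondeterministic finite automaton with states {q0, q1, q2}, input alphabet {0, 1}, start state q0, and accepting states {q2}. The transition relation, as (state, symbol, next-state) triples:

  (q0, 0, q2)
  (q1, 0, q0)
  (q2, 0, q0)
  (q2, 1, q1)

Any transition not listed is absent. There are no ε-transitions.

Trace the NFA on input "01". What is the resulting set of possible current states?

Start in {q0}.
Read '0': q0→{q2}; now {q2}.
Read '1': q2→{q1}; now {q1}.

{q1}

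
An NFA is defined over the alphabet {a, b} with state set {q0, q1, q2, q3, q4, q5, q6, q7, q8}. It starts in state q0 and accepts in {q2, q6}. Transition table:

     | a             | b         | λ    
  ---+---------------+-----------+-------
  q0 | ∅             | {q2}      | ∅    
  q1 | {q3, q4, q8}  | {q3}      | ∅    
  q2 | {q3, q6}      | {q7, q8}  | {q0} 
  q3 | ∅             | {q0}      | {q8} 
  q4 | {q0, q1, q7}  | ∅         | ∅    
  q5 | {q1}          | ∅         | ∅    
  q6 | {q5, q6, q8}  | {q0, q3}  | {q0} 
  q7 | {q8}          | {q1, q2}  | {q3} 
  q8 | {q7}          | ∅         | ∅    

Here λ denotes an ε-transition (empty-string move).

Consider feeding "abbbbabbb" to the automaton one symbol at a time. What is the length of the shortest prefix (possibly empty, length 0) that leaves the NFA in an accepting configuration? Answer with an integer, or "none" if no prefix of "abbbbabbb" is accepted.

Start in {q0}.
Read 'a': {q0} → ∅.
The set is empty and remains empty for the remaining 8 symbols.
No reachable set along the way intersects F.

none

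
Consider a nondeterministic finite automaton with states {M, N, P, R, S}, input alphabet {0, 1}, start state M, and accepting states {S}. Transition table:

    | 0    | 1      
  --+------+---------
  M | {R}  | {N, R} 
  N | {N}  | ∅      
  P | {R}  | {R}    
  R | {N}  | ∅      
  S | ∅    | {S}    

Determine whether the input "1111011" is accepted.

Start in {M}.
Read '1': M→{N, R}; now {N, R}.
Read '1': N→∅, R→∅; now ∅.
The set is empty and remains empty for the remaining 5 symbols.
The final set ∅ contains no accepting state.

No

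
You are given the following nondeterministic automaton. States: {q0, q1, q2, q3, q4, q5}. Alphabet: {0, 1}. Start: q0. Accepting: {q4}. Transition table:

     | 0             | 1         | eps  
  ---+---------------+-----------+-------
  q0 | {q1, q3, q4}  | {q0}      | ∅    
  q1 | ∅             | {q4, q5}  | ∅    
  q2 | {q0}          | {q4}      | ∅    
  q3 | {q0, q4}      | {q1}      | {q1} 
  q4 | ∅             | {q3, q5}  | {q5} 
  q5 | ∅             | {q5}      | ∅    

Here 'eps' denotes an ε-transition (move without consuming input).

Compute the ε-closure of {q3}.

Begin with {q3}.
ε-move q3 → q1; add q1.

{q1, q3}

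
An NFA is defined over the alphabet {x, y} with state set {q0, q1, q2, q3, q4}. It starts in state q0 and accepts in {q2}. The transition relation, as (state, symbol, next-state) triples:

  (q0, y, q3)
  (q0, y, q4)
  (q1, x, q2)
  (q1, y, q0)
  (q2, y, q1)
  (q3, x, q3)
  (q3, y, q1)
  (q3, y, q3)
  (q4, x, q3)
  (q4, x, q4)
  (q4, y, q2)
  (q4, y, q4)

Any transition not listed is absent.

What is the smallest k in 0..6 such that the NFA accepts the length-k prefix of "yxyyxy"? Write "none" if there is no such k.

3

Start in {q0}.
Read 'y': q0→{q3, q4}; now {q3, q4}.
Read 'x': q3→{q3}, q4→{q3, q4}; now {q3, q4}.
Read 'y': q3→{q1, q3}, q4→{q2, q4}; now {q1, q2, q3, q4}.
None of the earlier sets intersect F, but {q1, q2, q3, q4} does.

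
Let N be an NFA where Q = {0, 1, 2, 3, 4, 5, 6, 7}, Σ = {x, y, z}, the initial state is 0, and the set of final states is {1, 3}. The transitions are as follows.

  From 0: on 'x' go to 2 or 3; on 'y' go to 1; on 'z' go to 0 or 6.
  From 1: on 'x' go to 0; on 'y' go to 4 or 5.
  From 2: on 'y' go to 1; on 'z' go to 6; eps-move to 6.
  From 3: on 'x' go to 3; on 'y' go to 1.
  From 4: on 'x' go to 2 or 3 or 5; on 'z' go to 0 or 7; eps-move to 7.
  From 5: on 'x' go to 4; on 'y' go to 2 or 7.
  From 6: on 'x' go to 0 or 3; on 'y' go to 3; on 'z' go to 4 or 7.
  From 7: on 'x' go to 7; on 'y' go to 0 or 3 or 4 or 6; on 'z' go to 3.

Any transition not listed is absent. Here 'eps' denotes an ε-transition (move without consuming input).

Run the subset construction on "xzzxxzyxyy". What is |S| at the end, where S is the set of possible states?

7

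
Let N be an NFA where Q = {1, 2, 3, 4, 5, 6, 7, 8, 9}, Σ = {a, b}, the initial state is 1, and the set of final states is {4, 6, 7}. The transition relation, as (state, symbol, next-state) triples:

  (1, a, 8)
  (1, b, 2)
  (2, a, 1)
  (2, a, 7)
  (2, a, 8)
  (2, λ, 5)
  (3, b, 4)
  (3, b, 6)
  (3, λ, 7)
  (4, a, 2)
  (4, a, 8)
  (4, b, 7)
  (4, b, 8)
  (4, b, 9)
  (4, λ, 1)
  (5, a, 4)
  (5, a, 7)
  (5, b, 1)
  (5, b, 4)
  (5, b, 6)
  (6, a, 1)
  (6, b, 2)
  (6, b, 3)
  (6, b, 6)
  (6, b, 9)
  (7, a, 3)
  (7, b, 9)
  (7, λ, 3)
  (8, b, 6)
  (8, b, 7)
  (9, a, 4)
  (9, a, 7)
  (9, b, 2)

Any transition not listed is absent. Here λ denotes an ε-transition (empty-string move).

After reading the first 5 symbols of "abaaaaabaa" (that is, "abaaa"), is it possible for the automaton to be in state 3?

Yes

Start in {1}.
Read 'a': 1→{8}; now {8}.
Read 'b': 8→{6, 7}; union {6, 7}; ε-closure = {3, 6, 7}.
Read 'a': 3→∅, 6→{1}, 7→{3}; union {1, 3}; ε-closure = {1, 3, 7}.
Read 'a': 1→{8}, 3→∅, 7→{3}; union {3, 8}; ε-closure = {3, 7, 8}.
Read 'a': 3→∅, 7→{3}, 8→∅; union {3}; ε-closure = {3, 7}.
State 3 is in {3, 7}.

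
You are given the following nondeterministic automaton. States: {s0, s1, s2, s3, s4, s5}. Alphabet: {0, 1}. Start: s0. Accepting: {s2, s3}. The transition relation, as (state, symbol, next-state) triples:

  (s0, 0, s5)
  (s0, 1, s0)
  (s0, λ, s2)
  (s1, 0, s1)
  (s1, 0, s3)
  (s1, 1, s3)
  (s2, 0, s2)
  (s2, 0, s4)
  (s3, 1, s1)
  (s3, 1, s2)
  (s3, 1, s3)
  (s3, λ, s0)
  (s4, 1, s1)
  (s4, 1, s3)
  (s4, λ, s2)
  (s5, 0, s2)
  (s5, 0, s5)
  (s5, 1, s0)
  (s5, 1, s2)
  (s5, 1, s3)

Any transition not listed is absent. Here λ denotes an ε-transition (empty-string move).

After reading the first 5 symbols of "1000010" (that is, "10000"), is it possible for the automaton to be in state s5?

Yes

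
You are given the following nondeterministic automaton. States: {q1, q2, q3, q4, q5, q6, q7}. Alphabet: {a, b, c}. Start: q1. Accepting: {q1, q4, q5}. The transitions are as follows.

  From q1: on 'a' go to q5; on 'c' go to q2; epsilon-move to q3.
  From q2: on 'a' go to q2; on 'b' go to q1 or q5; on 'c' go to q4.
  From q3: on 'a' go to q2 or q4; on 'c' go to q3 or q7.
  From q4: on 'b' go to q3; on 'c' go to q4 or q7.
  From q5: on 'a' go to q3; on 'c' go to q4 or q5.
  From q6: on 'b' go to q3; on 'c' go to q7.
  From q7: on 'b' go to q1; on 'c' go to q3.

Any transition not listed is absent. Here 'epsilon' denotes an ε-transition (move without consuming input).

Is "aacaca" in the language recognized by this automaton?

No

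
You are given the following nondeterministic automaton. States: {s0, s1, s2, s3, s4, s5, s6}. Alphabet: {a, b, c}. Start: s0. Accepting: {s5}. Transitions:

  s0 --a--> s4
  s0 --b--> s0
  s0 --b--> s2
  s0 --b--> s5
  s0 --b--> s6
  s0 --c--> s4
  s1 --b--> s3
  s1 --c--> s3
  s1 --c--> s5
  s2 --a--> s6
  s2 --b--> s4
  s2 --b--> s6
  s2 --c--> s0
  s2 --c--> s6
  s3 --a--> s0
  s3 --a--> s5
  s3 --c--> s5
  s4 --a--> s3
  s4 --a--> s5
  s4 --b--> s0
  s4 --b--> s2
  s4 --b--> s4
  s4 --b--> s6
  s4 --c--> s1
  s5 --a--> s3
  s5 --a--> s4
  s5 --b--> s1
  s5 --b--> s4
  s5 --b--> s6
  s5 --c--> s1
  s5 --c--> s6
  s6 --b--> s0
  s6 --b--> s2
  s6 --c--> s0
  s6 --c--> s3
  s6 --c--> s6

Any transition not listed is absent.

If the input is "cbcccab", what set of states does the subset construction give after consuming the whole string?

{s0, s1, s2, s4, s5, s6}

Start in {s0}.
Read 'c': s0→{s4}; now {s4}.
Read 'b': s4→{s0, s2, s4, s6}; now {s0, s2, s4, s6}.
Read 'c': s0→{s4}, s2→{s0, s6}, s4→{s1}, s6→{s0, s3, s6}; now {s0, s1, s3, s4, s6}.
Read 'c': s0→{s4}, s1→{s3, s5}, s3→{s5}, s4→{s1}, s6→{s0, s3, s6}; now {s0, s1, s3, s4, s5, s6}.
Read 'c': s0→{s4}, s1→{s3, s5}, s3→{s5}, s4→{s1}, s5→{s1, s6}, s6→{s0, s3, s6}; now {s0, s1, s3, s4, s5, s6}.
Read 'a': s0→{s4}, s1→∅, s3→{s0, s5}, s4→{s3, s5}, s5→{s3, s4}, s6→∅; now {s0, s3, s4, s5}.
Read 'b': s0→{s0, s2, s5, s6}, s3→∅, s4→{s0, s2, s4, s6}, s5→{s1, s4, s6}; now {s0, s1, s2, s4, s5, s6}.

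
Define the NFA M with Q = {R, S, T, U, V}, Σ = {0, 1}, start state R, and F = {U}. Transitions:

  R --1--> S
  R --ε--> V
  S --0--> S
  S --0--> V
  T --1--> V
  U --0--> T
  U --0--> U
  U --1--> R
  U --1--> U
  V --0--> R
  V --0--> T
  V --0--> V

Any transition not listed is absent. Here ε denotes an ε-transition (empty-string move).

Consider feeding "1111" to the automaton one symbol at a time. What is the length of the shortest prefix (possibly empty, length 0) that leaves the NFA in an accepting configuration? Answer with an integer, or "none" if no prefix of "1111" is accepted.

none

Start: ε-closure({R}) = {R, V}.
Read '1': {R, V} → {S}.
Read '1': {S} → ∅.
The set is empty and remains empty for the remaining 2 symbols.
No reachable set along the way intersects F.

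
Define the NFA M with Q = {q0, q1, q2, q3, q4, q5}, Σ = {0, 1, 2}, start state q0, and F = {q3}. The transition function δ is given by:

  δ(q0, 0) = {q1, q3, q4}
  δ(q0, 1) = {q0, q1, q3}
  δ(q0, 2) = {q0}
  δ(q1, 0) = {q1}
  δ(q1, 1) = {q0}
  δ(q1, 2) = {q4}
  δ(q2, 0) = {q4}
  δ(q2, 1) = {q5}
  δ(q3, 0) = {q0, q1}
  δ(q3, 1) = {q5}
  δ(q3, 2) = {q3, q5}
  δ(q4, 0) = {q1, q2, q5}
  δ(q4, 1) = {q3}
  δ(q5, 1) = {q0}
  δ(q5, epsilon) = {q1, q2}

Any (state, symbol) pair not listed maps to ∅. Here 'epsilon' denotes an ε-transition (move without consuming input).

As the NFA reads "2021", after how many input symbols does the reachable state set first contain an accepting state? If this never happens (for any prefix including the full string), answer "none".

2

Start in {q0}.
Read '2': {q0} → {q0}.
Read '0': {q0} → {q1, q3, q4}.
None of the earlier sets intersect F, but {q1, q3, q4} does.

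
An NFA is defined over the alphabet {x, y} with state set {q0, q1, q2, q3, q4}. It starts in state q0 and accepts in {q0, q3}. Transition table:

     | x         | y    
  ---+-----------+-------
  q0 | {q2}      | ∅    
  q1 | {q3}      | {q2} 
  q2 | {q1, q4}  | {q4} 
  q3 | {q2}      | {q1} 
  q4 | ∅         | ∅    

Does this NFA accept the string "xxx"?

Yes

Start in {q0}.
Read 'x': {q0} → {q2}.
Read 'x': {q2} → {q1, q4}.
Read 'x': {q1, q4} → {q3}.
The final set {q3} contains the accepting state q3.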